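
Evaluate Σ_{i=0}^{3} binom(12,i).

299

1 + 12 + 66 + 220 = 299.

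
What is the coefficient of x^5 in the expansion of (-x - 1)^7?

-21

The general term is C(7,j)·(-x)^j·(-1)^(7-j); the x^5 term has j = 5.
C(7,5) = 21.
Coefficient = C(7,5) · (-1)^5 = 21 · (-1) = -21.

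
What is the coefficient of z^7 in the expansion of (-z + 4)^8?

The general term is C(8,j)·(-z)^j·(4)^(8-j); the z^7 term has j = 7.
C(8,7) = 8.
Coefficient = C(8,7) · (-1)^7 · 4^1 = 8 · (-1) · 4 = -32.

-32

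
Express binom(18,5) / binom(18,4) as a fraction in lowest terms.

C(n,k+1)/C(n,k) = (n−k)/(k+1) = (18−4)/(4+1) = 14/5.

14/5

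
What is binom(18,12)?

C(18,12) = C(18,6) by symmetry.
C(18,6) = (18·17·16·15·14·13) / 6! = 13366080 / 720 = 18564.

18564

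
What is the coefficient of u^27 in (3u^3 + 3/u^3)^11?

1948617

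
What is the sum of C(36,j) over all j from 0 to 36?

The entries of row 36 sum to 2^36 = 68719476736.

68719476736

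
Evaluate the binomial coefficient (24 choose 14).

C(24,14) = C(24,10) by symmetry.
C(24,10) = (24·23·22·21·20·19·18·17·16·15) / 10! = 7117005772800 / 3628800 = 1961256.

1961256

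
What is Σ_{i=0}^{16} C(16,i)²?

By Vandermonde's identity, Σ C(16,i)² = C(32,16) = 601080390.

601080390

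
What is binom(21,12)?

C(21,12) = C(21,9) by symmetry.
C(21,9) = (21·20·19·18·17·16·15·14·13) / 9! = 106661318400 / 362880 = 293930.

293930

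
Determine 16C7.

11440

C(16,7) = (16·15·14·13·12·11·10) / 7! = 57657600 / 5040 = 11440.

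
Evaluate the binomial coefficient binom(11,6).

462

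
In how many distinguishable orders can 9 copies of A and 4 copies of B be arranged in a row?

715

Choose positions for the A's: C(13,9) = 715.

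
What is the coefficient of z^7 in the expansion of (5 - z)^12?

-2475000

The general term is C(12,j)·(5)^j·(-z)^(12-j); the z^7 term has j = 5.
C(12,5) = 792.
Coefficient = C(12,5) · 5^5 · (-1)^7 = 792 · 3125 · (-1) = -2475000.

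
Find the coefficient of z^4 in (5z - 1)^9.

The general term is C(9,j)·(5z)^j·(-1)^(9-j); the z^4 term has j = 4.
C(9,4) = 126.
Coefficient = C(9,4) · 5^4 · (-1)^5 = 126 · 625 · (-1) = -78750.

-78750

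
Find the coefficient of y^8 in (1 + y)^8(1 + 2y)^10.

1256465

Coefficient of y^8 = Σ_{j} C(8,j)·1^j·C(10,8-j)·2^(8-j) for j from 0 to 8.
= 11520 + 122880 + 376320 + 451584 + 235200 + 53760 + 5040 + 160 + 1 = 1256465.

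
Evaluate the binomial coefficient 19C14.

11628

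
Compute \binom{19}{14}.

11628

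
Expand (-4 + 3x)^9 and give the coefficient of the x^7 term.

1259712

The general term is C(9,j)·(-4)^j·(3x)^(9-j); the x^7 term has j = 2.
C(9,2) = 36.
Coefficient = C(9,2) · (-4)^2 · 3^7 = 36 · 16 · 2187 = 1259712.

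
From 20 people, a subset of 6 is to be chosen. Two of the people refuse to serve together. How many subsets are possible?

35700

All 6-subsets: C(20,6) = 38760. Those containing both fixed elements: C(18,4) = 3060.
38760 − 3060 = 35700.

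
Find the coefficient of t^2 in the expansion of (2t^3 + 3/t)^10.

2099520

General term: C(10,j)·(2t^3)^j·(3/t)^(10-j), with t-exponent 3j − 1(10−j) = 4j − 10.
Set 4j − 10 = 2: j = 3.
C(10,3) = 120; 2^3 = 8; 3^7 = 2187.
Coefficient = 120 · 8 · 2187 = 2099520.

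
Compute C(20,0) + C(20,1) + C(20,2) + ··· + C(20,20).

1048576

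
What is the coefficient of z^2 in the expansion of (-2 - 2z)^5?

The general term is C(5,j)·(-2)^j·(-2z)^(5-j); the z^2 term has j = 3.
C(5,3) = 10.
Coefficient = C(5,3) · (-2)^3 · (-2)^2 = 10 · (-8) · 4 = -320.

-320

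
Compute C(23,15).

C(23,15) = C(23,8) by symmetry.
C(23,8) = (23·22·21·20·19·18·17·16) / 8! = 19769460480 / 40320 = 490314.

490314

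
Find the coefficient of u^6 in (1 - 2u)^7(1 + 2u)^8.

-2240

Coefficient of u^6 = Σ_{j} C(7,j)·(-2)^j·C(8,6-j)·2^(6-j) for j from 0 to 6.
= 1792 + (-25088) + 94080 + (-125440) + 62720 + (-10752) + 448 = -2240.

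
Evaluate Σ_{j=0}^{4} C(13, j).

1093

1 + 13 + 78 + 286 + 715 = 1093.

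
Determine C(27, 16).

13037895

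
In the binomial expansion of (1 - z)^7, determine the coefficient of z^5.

-21

The general term is C(7,j)·(1)^j·(-z)^(7-j); the z^5 term has j = 2.
C(7,2) = 21.
Coefficient = C(7,2) · (-1)^5 = 21 · (-1) = -21.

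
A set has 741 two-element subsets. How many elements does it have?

n(n−1)/2 = 741 ⇒ n(n−1) = 1482. Since 39·38 = 1482, n = 39.

39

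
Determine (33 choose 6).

C(33,6) = (33·32·31·30·29·28) / 6! = 797448960 / 720 = 1107568.

1107568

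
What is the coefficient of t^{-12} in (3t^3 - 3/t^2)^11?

General term: C(11,j)·(3t^3)^j·(-3/t^2)^(11-j), with t-exponent 3j − 2(11−j) = 5j − 22.
Set 5j − 22 = -12: j = 2.
C(11,2) = 55; 3^2 = 9; (-3)^9 = -19683.
Coefficient = 55 · 9 · (-19683) = -9743085.

-9743085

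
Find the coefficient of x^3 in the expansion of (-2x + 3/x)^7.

General term: C(7,j)·(-2x)^j·(3/x)^(7-j), with x-exponent 1j − 1(7−j) = 2j − 7.
Set 2j − 7 = 3: j = 5.
C(7,5) = 21; (-2)^5 = -32; 3^2 = 9.
Coefficient = 21 · (-32) · 9 = -6048.

-6048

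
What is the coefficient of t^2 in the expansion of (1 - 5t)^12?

1650

The general term is C(12,j)·(1)^j·(-5t)^(12-j); the t^2 term has j = 10.
C(12,10) = 66.
Coefficient = C(12,10) · (-5)^2 = 66 · 25 = 1650.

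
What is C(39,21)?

C(39,21) = C(39,18) by symmetry.
C(39,18) = (39·38·37·36·35·34·33·32·31·30·29·28·27·26·25·24·23·22) / 18! = 399246543793282239774720000 / 6402373705728000 = 62359143990.

62359143990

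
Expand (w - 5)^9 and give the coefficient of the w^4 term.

-393750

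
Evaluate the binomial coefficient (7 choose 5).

21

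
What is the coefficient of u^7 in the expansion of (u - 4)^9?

The general term is C(9,j)·(u)^j·(-4)^(9-j); the u^7 term has j = 7.
C(9,7) = 36.
Coefficient = C(9,7) · (-4)^2 = 36 · 16 = 576.

576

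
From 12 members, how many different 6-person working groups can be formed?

924

This is C(12,6) = 924.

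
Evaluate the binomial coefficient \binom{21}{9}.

293930

C(21,9) = (21·20·19·18·17·16·15·14·13) / 9! = 106661318400 / 362880 = 293930.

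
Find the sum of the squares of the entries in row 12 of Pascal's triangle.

2704156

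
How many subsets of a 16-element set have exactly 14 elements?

120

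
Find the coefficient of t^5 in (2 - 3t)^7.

-20412

The general term is C(7,j)·(2)^j·(-3t)^(7-j); the t^5 term has j = 2.
C(7,2) = 21.
Coefficient = C(7,2) · 2^2 · (-3)^5 = 21 · 4 · (-243) = -20412.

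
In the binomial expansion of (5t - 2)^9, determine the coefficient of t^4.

-2520000

The general term is C(9,j)·(5t)^j·(-2)^(9-j); the t^4 term has j = 4.
C(9,4) = 126.
Coefficient = C(9,4) · 5^4 · (-2)^5 = 126 · 625 · (-32) = -2520000.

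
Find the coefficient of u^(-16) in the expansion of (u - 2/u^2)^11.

General term: C(11,j)·(u)^j·(-2/u^2)^(11-j), with u-exponent 1j − 2(11−j) = 3j − 22.
Set 3j − 22 = -16: j = 2.
C(11,2) = 55; 1^2 = 1; (-2)^9 = -512.
Coefficient = 55 · 1 · (-512) = -28160.

-28160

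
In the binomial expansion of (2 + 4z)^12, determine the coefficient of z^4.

32440320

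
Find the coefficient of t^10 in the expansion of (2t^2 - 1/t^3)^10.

11520

General term: C(10,j)·(2t^2)^j·(-1/t^3)^(10-j), with t-exponent 2j − 3(10−j) = 5j − 30.
Set 5j − 30 = 10: j = 8.
C(10,8) = 45; 2^8 = 256; (-1)^2 = 1.
Coefficient = 45 · 256 · 1 = 11520.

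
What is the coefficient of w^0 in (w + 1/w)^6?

20

General term: C(6,j)·(w)^j·(1/w)^(6-j), with w-exponent 1j − 1(6−j) = 2j − 6.
Set 2j − 6 = 0: j = 3.
C(6,3) = 20; 1^3 = 1; 1^3 = 1.
Coefficient = 20 · 1 · 1 = 20.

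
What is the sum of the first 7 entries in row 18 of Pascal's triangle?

31180

1 + 18 + 153 + 816 + 3060 + 8568 + 18564 = 31180.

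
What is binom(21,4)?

C(21,4) = (21·20·19·18) / 4! = 143640 / 24 = 5985.

5985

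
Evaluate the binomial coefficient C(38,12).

2707475148

C(38,12) = (38·37·36·35·34·33·32·31·30·29·28·27) / 12! = 1296884927852236800 / 479001600 = 2707475148.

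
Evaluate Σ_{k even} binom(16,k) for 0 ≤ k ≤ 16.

32768

Even-k terms of row 16 sum to 2^15 = 32768.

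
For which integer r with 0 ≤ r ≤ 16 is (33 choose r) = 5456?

C(33,r) increases on 0 ≤ r ≤ 16. C(33,2) = 528 and C(33,3) = 5456, so r = 3.

3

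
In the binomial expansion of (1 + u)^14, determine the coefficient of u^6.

3003

The general term is C(14,j)·(1)^j·(u)^(14-j); the u^6 term has j = 8.
C(14,8) = 3003.
Coefficient = C(14,8) = 3003.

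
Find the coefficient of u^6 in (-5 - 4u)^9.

-43008000

The general term is C(9,j)·(-5)^j·(-4u)^(9-j); the u^6 term has j = 3.
C(9,3) = 84.
Coefficient = C(9,3) · (-5)^3 · (-4)^6 = 84 · (-125) · 4096 = -43008000.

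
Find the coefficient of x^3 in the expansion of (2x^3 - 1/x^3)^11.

-29568

General term: C(11,j)·(2x^3)^j·(-1/x^3)^(11-j), with x-exponent 3j − 3(11−j) = 6j − 33.
Set 6j − 33 = 3: j = 6.
C(11,6) = 462; 2^6 = 64; (-1)^5 = -1.
Coefficient = 462 · 64 · (-1) = -29568.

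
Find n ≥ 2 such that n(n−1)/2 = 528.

33

n(n−1)/2 = 528 ⇒ n(n−1) = 1056. Since 33·32 = 1056, n = 33.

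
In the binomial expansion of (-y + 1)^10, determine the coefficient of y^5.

The general term is C(10,j)·(-y)^j·(1)^(10-j); the y^5 term has j = 5.
C(10,5) = 252.
Coefficient = C(10,5) · (-1)^5 = 252 · (-1) = -252.

-252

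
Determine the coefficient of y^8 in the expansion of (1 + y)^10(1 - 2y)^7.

1285

Coefficient of y^8 = Σ_{j} C(10,j)·1^j·C(7,8-j)·(-2)^(8-j) for j from 1 to 8.
= (-1280) + 20160 + (-80640) + 117600 + (-70560) + 17640 + (-1680) + 45 = 1285.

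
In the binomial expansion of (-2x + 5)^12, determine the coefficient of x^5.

-1980000000

The general term is C(12,j)·(-2x)^j·(5)^(12-j); the x^5 term has j = 5.
C(12,5) = 792.
Coefficient = C(12,5) · (-2)^5 · 5^7 = 792 · (-32) · 78125 = -1980000000.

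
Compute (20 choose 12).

125970

C(20,12) = C(20,8) by symmetry.
C(20,8) = (20·19·18·17·16·15·14·13) / 8! = 5079110400 / 40320 = 125970.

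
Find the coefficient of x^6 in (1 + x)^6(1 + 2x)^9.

75517

Coefficient of x^6 = Σ_{j} C(6,j)·1^j·C(9,6-j)·2^(6-j) for j from 0 to 6.
= 5376 + 24192 + 30240 + 13440 + 2160 + 108 + 1 = 75517.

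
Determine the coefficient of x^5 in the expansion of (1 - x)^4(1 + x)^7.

14

Coefficient of x^5 = Σ_{j} C(4,j)·(-1)^j·C(7,5-j)·1^(5-j) for j from 0 to 4.
= 21 + (-140) + 210 + (-84) + 7 = 14.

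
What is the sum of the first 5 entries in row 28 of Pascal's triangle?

1 + 28 + 378 + 3276 + 20475 = 24158.

24158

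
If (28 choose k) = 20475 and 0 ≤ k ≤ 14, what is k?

C(28,k) increases on 0 ≤ k ≤ 14. C(28,3) = 3276 and C(28,4) = 20475, so k = 4.

4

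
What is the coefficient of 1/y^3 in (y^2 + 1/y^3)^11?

General term: C(11,j)·(y^2)^j·(1/y^3)^(11-j), with y-exponent 2j − 3(11−j) = 5j − 33.
Set 5j − 33 = -3: j = 6.
C(11,6) = 462; 1^6 = 1; 1^5 = 1.
Coefficient = 462 · 1 · 1 = 462.

462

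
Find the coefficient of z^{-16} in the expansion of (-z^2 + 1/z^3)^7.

-7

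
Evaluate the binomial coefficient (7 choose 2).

21

C(7,2) = (7·6) / 2! = 42 / 2 = 21.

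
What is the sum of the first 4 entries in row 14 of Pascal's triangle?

1 + 14 + 91 + 364 = 470.

470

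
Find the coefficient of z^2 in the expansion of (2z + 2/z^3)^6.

384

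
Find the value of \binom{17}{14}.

680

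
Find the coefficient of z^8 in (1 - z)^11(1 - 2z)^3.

11385

Coefficient of z^8 = Σ_{j} C(11,j)·(-1)^j·C(3,8-j)·(-2)^(8-j) for j from 5 to 8.
= 3696 + 5544 + 1980 + 165 = 11385.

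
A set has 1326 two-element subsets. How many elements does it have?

52

n(n−1)/2 = 1326 ⇒ n(n−1) = 2652. Since 52·51 = 2652, n = 52.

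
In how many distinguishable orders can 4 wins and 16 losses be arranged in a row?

Choose positions for the wins: C(20,4) = 4845.

4845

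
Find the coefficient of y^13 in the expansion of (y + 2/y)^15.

30

General term: C(15,j)·(y)^j·(2/y)^(15-j), with y-exponent 1j − 1(15−j) = 2j − 15.
Set 2j − 15 = 13: j = 14.
C(15,14) = 15; 1^14 = 1; 2^1 = 2.
Coefficient = 15 · 1 · 2 = 30.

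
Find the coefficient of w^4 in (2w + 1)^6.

The general term is C(6,j)·(2w)^j·(1)^(6-j); the w^4 term has j = 4.
C(6,4) = 15.
Coefficient = C(6,4) · 2^4 = 15 · 16 = 240.

240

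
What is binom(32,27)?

201376

C(32,27) = C(32,5) by symmetry.
C(32,5) = (32·31·30·29·28) / 5! = 24165120 / 120 = 201376.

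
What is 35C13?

C(35,13) = (35·34·33·32·31·30·29·28·27·26·25·24·23) / 13! = 9193186188426240000 / 6227020800 = 1476337800.

1476337800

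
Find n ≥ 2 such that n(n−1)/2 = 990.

n(n−1)/2 = 990 ⇒ n(n−1) = 1980. Since 45·44 = 1980, n = 45.

45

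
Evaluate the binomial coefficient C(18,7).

C(18,7) = (18·17·16·15·14·13·12) / 7! = 160392960 / 5040 = 31824.

31824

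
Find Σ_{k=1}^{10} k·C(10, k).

Since k·C(10,k) = 10·C(9,k−1), the sum is 10·2^9 = 10·512 = 5120.

5120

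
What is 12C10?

66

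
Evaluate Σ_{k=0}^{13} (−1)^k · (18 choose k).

-2380

The partial alternating sum Σ_{k=0}^{13} (−1)^k C(18,k) = (−1)^13 C(17,13) = -2380.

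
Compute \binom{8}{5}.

C(8,5) = C(8,3) by symmetry.
C(8,3) = (8·7·6) / 3! = 336 / 6 = 56.

56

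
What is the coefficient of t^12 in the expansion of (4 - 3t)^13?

The general term is C(13,j)·(4)^j·(-3t)^(13-j); the t^12 term has j = 1.
C(13,1) = 13.
Coefficient = C(13,1) · 4^1 · (-3)^12 = 13 · 4 · 531441 = 27634932.

27634932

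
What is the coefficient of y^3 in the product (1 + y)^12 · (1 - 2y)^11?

88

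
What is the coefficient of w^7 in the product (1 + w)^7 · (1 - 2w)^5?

Coefficient of w^7 = Σ_{j} C(7,j)·1^j·C(5,7-j)·(-2)^(7-j) for j from 2 to 7.
= (-672) + 2800 + (-2800) + 840 + (-70) + 1 = 99.

99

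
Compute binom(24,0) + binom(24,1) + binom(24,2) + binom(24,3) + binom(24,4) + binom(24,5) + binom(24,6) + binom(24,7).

536155

1 + 24 + 276 + 2024 + 10626 + 42504 + 134596 + 346104 = 536155.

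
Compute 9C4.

126

C(9,4) = (9·8·7·6) / 4! = 3024 / 24 = 126.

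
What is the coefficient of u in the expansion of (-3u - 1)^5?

-15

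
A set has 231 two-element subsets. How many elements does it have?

22

n(n−1)/2 = 231 ⇒ n(n−1) = 462. Since 22·21 = 462, n = 22.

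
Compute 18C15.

816

C(18,15) = C(18,3) by symmetry.
C(18,3) = (18·17·16) / 3! = 4896 / 6 = 816.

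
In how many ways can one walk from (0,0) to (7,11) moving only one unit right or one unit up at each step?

31824

Each path is a sequence of 18 steps with 7 rights: C(18,7) = 31824.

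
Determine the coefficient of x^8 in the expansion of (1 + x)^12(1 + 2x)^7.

Coefficient of x^8 = Σ_{j} C(12,j)·1^j·C(7,8-j)·2^(8-j) for j from 1 to 8.
= 1536 + 29568 + 147840 + 277200 + 221760 + 77616 + 11088 + 495 = 767103.

767103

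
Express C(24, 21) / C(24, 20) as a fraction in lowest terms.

4/21

C(n,k+1)/C(n,k) = (n−k)/(k+1) = (24−20)/(20+1) = 4/21.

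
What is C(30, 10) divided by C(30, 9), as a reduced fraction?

21/10

C(n,k+1)/C(n,k) = (n−k)/(k+1) = (30−9)/(9+1) = 21/10.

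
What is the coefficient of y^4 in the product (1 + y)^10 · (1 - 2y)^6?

Coefficient of y^4 = Σ_{j} C(10,j)·1^j·C(6,4-j)·(-2)^(4-j) for j from 0 to 4.
= 240 + (-1600) + 2700 + (-1440) + 210 = 110.

110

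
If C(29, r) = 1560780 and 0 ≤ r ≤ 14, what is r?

7

C(29,r) increases on 0 ≤ r ≤ 14. C(29,6) = 475020 and C(29,7) = 1560780, so r = 7.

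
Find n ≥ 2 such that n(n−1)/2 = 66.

12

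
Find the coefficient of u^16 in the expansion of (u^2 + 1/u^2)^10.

10

General term: C(10,j)·(u^2)^j·(1/u^2)^(10-j), with u-exponent 2j − 2(10−j) = 4j − 20.
Set 4j − 20 = 16: j = 9.
C(10,9) = 10; 1^9 = 1; 1^1 = 1.
Coefficient = 10 · 1 · 1 = 10.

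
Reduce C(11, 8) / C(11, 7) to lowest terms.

C(n,k+1)/C(n,k) = (n−k)/(k+1) = (11−7)/(7+1) = 4/8 = 1/2.

1/2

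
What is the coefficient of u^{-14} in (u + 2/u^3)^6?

192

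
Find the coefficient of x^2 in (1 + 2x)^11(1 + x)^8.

424

Coefficient of x^2 = Σ_{j} C(11,j)·2^j·C(8,2-j)·1^(2-j) for j from 0 to 2.
= 28 + 176 + 220 = 424.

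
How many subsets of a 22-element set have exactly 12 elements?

646646

Choose the 12 positions: C(22,12) = 646646.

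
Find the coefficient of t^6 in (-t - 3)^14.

The general term is C(14,j)·(-t)^j·(-3)^(14-j); the t^6 term has j = 6.
C(14,6) = 3003.
Coefficient = C(14,6) · (-3)^8 = 3003 · 6561 = 19702683.

19702683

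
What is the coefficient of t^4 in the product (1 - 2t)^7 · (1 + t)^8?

-42

Coefficient of t^4 = Σ_{j} C(7,j)·(-2)^j·C(8,4-j)·1^(4-j) for j from 0 to 4.
= 70 + (-784) + 2352 + (-2240) + 560 = -42.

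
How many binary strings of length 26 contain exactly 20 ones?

Choose the 20 positions: C(26,20) = 230230.

230230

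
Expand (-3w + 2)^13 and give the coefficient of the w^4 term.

The general term is C(13,j)·(-3w)^j·(2)^(13-j); the w^4 term has j = 4.
C(13,4) = 715.
Coefficient = C(13,4) · (-3)^4 · 2^9 = 715 · 81 · 512 = 29652480.

29652480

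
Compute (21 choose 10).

352716

C(21,10) = (21·20·19·18·17·16·15·14·13·12) / 10! = 1279935820800 / 3628800 = 352716.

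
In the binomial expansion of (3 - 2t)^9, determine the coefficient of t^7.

The general term is C(9,j)·(3)^j·(-2t)^(9-j); the t^7 term has j = 2.
C(9,2) = 36.
Coefficient = C(9,2) · 3^2 · (-2)^7 = 36 · 9 · (-128) = -41472.

-41472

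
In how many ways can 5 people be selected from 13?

1287

This is C(13,5) = 1287.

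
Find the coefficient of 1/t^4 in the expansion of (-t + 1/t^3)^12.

495

General term: C(12,j)·(-t)^j·(1/t^3)^(12-j), with t-exponent 1j − 3(12−j) = 4j − 36.
Set 4j − 36 = -4: j = 8.
C(12,8) = 495; (-1)^8 = 1; 1^4 = 1.
Coefficient = 495 · 1 · 1 = 495.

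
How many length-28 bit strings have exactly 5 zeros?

Choose the 5 positions: C(28,5) = 98280.

98280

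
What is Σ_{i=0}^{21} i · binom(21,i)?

Since i·C(21,i) = 21·C(20,i−1), the sum is 21·2^20 = 21·1048576 = 22020096.

22020096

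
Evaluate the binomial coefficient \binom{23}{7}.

245157

C(23,7) = (23·22·21·20·19·18·17) / 7! = 1235591280 / 5040 = 245157.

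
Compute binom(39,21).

62359143990

C(39,21) = C(39,18) by symmetry.
C(39,18) = (39·38·37·36·35·34·33·32·31·30·29·28·27·26·25·24·23·22) / 18! = 399246543793282239774720000 / 6402373705728000 = 62359143990.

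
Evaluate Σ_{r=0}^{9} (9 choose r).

The entries of row 9 sum to 2^9 = 512.

512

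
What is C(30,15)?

155117520

C(30,15) = (30·29·28·27·26·25·24·23·22·21·20·19·18·17·16) / 15! = 202843204931727360000 / 1307674368000 = 155117520.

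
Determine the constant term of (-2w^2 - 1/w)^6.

60

General term: C(6,j)·(-2w^2)^j·(-1/w)^(6-j), with w-exponent 2j − 1(6−j) = 3j − 6.
Set 3j − 6 = 0: j = 2.
C(6,2) = 15; (-2)^2 = 4; (-1)^4 = 1.
Coefficient = 15 · 4 · 1 = 60.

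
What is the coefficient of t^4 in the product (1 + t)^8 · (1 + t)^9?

(1 + t)^8(1 + t)^9 = (1 + t)^17, so the coefficient of t^4 is C(17,4)·1^4 = 2380·1 = 2380.

2380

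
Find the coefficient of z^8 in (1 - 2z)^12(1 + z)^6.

7128

Coefficient of z^8 = Σ_{j} C(12,j)·(-2)^j·C(6,8-j)·1^(8-j) for j from 2 to 8.
= 264 + (-10560) + 118800 + (-506880) + 887040 + (-608256) + 126720 = 7128.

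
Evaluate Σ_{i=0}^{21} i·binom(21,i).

Differentiating (1+x)^21 and setting x=1: Σ i·C(21,i) = 21·2^20 = 22020096.

22020096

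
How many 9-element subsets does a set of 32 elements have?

C(32,9) = (32·31·30·29·28·27·26·25·24) / 9! = 10178348544000 / 362880 = 28048800.

28048800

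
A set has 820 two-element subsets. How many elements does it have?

n(n−1)/2 = 820 ⇒ n(n−1) = 1640. Since 41·40 = 1640, n = 41.

41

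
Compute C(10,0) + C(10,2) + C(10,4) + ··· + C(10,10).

Even-i terms of row 10 sum to 2^9 = 512.

512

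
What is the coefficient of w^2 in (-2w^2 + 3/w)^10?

General term: C(10,j)·(-2w^2)^j·(3/w)^(10-j), with w-exponent 2j − 1(10−j) = 3j − 10.
Set 3j − 10 = 2: j = 4.
C(10,4) = 210; (-2)^4 = 16; 3^6 = 729.
Coefficient = 210 · 16 · 729 = 2449440.

2449440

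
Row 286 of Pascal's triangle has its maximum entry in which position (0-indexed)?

C(286,k) is maximized at k = 286/2 = 143.

143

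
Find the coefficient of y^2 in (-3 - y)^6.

1215

The general term is C(6,j)·(-3)^j·(-y)^(6-j); the y^2 term has j = 4.
C(6,4) = 15.
Coefficient = C(6,4) · (-3)^4 = 15 · 81 = 1215.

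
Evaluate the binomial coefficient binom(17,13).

2380

C(17,13) = C(17,4) by symmetry.
C(17,4) = (17·16·15·14) / 4! = 57120 / 24 = 2380.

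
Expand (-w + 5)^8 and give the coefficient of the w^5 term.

The general term is C(8,j)·(-w)^j·(5)^(8-j); the w^5 term has j = 5.
C(8,5) = 56.
Coefficient = C(8,5) · (-1)^5 · 5^3 = 56 · (-1) · 125 = -7000.

-7000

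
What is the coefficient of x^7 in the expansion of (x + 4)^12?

811008

The general term is C(12,j)·(x)^j·(4)^(12-j); the x^7 term has j = 7.
C(12,7) = 792.
Coefficient = C(12,7) · 4^5 = 792 · 1024 = 811008.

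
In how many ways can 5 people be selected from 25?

53130

This is C(25,5) = 53130.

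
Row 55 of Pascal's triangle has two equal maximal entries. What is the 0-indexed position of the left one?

For odd n = 55, C(55,r) peaks at r = (n−1)/2 and (n+1)/2; the lower is 27.

27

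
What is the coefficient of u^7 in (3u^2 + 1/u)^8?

13608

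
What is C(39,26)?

8122425444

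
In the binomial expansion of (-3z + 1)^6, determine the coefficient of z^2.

135

The general term is C(6,j)·(-3z)^j·(1)^(6-j); the z^2 term has j = 2.
C(6,2) = 15.
Coefficient = C(6,2) · (-3)^2 = 15 · 9 = 135.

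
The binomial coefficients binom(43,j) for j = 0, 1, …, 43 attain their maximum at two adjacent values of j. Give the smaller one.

21

For odd n = 43, C(43,j) peaks at j = (n−1)/2 and (n+1)/2; the smaller is 21.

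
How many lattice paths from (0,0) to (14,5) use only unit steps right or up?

Each path is a sequence of 19 steps with 14 rights: C(19,14) = 11628.

11628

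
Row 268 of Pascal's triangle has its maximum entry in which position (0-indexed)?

C(268,j) is maximized at j = 268/2 = 134.

134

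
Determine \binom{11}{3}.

165

C(11,3) = (11·10·9) / 3! = 990 / 6 = 165.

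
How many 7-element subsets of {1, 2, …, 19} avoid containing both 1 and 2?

44200

All 7-subsets: C(19,7) = 50388. Those containing both fixed elements: C(17,5) = 6188.
50388 − 6188 = 44200.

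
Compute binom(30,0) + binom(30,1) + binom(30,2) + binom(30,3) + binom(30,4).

31931

1 + 30 + 435 + 4060 + 27405 = 31931.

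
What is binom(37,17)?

15905368710

C(37,17) = (37·36·35·34·33·32·31·30·29·28·27·26·25·24·23·22·21) / 17! = 5657339689378493276160000 / 355687428096000 = 15905368710.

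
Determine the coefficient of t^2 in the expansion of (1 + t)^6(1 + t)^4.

(1 + t)^6(1 + t)^4 = (1 + t)^10, so the coefficient of t^2 is C(10,2)·1^2 = 45·1 = 45.

45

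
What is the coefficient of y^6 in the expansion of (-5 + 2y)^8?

44800

The general term is C(8,j)·(-5)^j·(2y)^(8-j); the y^6 term has j = 2.
C(8,2) = 28.
Coefficient = C(8,2) · (-5)^2 · 2^6 = 28 · 25 · 64 = 44800.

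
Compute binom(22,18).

C(22,18) = C(22,4) by symmetry.
C(22,4) = (22·21·20·19) / 4! = 175560 / 24 = 7315.

7315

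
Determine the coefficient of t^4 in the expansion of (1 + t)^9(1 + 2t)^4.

1966

Coefficient of t^4 = Σ_{j} C(9,j)·1^j·C(4,4-j)·2^(4-j) for j from 0 to 4.
= 16 + 288 + 864 + 672 + 126 = 1966.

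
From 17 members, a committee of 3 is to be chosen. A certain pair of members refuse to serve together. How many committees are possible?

665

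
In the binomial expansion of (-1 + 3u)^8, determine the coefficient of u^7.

The general term is C(8,j)·(-1)^j·(3u)^(8-j); the u^7 term has j = 1.
C(8,1) = 8.
Coefficient = C(8,1) · (-1)^1 · 3^7 = 8 · (-1) · 2187 = -17496.

-17496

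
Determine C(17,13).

C(17,13) = C(17,4) by symmetry.
C(17,4) = (17·16·15·14) / 4! = 57120 / 24 = 2380.

2380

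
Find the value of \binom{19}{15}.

3876

C(19,15) = C(19,4) by symmetry.
C(19,4) = (19·18·17·16) / 4! = 93024 / 24 = 3876.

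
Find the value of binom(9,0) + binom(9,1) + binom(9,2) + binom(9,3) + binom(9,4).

1 + 9 + 36 + 84 + 126 = 256.

256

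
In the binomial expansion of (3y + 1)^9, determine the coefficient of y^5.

The general term is C(9,j)·(3y)^j·(1)^(9-j); the y^5 term has j = 5.
C(9,5) = 126.
Coefficient = C(9,5) · 3^5 = 126 · 243 = 30618.

30618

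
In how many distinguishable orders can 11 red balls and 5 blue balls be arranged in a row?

Choose positions for the red balls: C(16,11) = 4368.

4368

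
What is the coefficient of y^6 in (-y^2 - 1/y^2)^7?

-21

General term: C(7,j)·(-y^2)^j·(-1/y^2)^(7-j), with y-exponent 2j − 2(7−j) = 4j − 14.
Set 4j − 14 = 6: j = 5.
C(7,5) = 21; (-1)^5 = -1; (-1)^2 = 1.
Coefficient = 21 · (-1) · 1 = -21.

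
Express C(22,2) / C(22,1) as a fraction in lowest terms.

21/2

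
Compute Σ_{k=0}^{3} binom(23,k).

2048

1 + 23 + 253 + 1771 = 2048.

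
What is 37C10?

348330136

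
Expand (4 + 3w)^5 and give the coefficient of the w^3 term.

The general term is C(5,j)·(4)^j·(3w)^(5-j); the w^3 term has j = 2.
C(5,2) = 10.
Coefficient = C(5,2) · 4^2 · 3^3 = 10 · 16 · 27 = 4320.

4320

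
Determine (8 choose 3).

56

C(8,3) = (8·7·6) / 3! = 336 / 6 = 56.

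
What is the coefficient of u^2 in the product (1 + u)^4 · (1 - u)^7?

-1

Coefficient of u^2 = Σ_{j} C(4,j)·1^j·C(7,2-j)·(-1)^(2-j) for j from 0 to 2.
= 21 + (-28) + 6 = -1.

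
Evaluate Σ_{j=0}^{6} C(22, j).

1 + 22 + 231 + 1540 + 7315 + 26334 + 74613 = 110056.

110056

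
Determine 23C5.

33649

C(23,5) = (23·22·21·20·19) / 5! = 4037880 / 120 = 33649.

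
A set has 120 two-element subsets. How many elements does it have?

16

n(n−1)/2 = 120 ⇒ n(n−1) = 240. Since 16·15 = 240, n = 16.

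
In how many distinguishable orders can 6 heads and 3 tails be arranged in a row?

Choose positions for the heads: C(9,6) = 84.

84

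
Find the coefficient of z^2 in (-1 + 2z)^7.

The general term is C(7,j)·(-1)^j·(2z)^(7-j); the z^2 term has j = 5.
C(7,5) = 21.
Coefficient = C(7,5) · (-1)^5 · 2^2 = 21 · (-1) · 4 = -84.

-84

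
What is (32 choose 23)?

28048800

C(32,23) = C(32,9) by symmetry.
C(32,9) = (32·31·30·29·28·27·26·25·24) / 9! = 10178348544000 / 362880 = 28048800.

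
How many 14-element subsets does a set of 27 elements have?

20058300

C(27,14) = C(27,13) by symmetry.
C(27,13) = (27·26·25·24·23·22·21·20·19·18·17·16·15) / 13! = 124903451312640000 / 6227020800 = 20058300.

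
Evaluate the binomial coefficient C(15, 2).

105

C(15,2) = (15·14) / 2! = 210 / 2 = 105.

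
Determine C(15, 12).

455

C(15,12) = C(15,3) by symmetry.
C(15,3) = (15·14·13) / 3! = 2730 / 6 = 455.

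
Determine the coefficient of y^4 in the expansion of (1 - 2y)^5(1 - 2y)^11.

Coefficient of y^4 = Σ_{j} C(5,j)·(-2)^j·C(11,4-j)·(-2)^(4-j) for j from 0 to 4.
= 5280 + 13200 + 8800 + 1760 + 80 = 29120.

29120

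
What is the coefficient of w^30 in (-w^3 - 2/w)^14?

General term: C(14,j)·(-w^3)^j·(-2/w)^(14-j), with w-exponent 3j − 1(14−j) = 4j − 14.
Set 4j − 14 = 30: j = 11.
C(14,11) = 364; (-1)^11 = -1; (-2)^3 = -8.
Coefficient = 364 · (-1) · (-8) = 2912.

2912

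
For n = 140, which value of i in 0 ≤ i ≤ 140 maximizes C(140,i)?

70

C(140,i) is maximized at i = 140/2 = 70.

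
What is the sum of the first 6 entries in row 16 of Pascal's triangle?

1 + 16 + 120 + 560 + 1820 + 4368 = 6885.

6885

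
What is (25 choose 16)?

2042975

C(25,16) = C(25,9) by symmetry.
C(25,9) = (25·24·23·22·21·20·19·18·17) / 9! = 741354768000 / 362880 = 2042975.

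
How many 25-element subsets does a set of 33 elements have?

13884156

C(33,25) = C(33,8) by symmetry.
C(33,8) = (33·32·31·30·29·28·27·26) / 8! = 559809169920 / 40320 = 13884156.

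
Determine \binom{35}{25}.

183579396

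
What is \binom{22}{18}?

C(22,18) = C(22,4) by symmetry.
C(22,4) = (22·21·20·19) / 4! = 175560 / 24 = 7315.

7315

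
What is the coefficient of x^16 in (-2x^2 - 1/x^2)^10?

5120

General term: C(10,j)·(-2x^2)^j·(-1/x^2)^(10-j), with x-exponent 2j − 2(10−j) = 4j − 20.
Set 4j − 20 = 16: j = 9.
C(10,9) = 10; (-2)^9 = -512; (-1)^1 = -1.
Coefficient = 10 · (-512) · (-1) = 5120.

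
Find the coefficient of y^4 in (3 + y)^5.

15

The general term is C(5,j)·(3)^j·(y)^(5-j); the y^4 term has j = 1.
C(5,1) = 5.
Coefficient = C(5,1) · 3^1 = 5 · 3 = 15.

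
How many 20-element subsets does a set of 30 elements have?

30045015

C(30,20) = C(30,10) by symmetry.
C(30,10) = (30·29·28·27·26·25·24·23·22·21) / 10! = 109027350432000 / 3628800 = 30045015.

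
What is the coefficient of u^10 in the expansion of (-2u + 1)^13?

292864

The general term is C(13,j)·(-2u)^j·(1)^(13-j); the u^10 term has j = 10.
C(13,10) = 286.
Coefficient = C(13,10) · (-2)^10 = 286 · 1024 = 292864.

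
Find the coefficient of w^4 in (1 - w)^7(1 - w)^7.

Coefficient of w^4 = Σ_{j} C(7,j)·(-1)^j·C(7,4-j)·(-1)^(4-j) for j from 0 to 4.
= 35 + 245 + 441 + 245 + 35 = 1001.

1001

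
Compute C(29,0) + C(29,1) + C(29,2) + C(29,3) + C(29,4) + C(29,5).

1 + 29 + 406 + 3654 + 23751 + 118755 = 146596.

146596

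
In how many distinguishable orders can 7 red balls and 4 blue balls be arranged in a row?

330

Choose positions for the red balls: C(11,7) = 330.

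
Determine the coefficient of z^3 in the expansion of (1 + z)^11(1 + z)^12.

Coefficient of z^3 = Σ_{j} C(11,j)·C(12,3-j) for j from 0 to 3.
= 220 + 726 + 660 + 165 = 1771.

1771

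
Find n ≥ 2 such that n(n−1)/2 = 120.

16

n(n−1)/2 = 120 ⇒ n(n−1) = 240. Since 16·15 = 240, n = 16.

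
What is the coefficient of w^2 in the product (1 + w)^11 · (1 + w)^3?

(1 + w)^11(1 + w)^3 = (1 + w)^14, so the coefficient of w^2 is C(14,2)·1^2 = 91·1 = 91.

91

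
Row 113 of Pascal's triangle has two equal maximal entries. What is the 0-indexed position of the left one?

For odd n = 113, C(113,m) peaks at m = (n−1)/2 and (n+1)/2; the lesser is 56.

56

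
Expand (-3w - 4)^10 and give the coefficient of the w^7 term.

The general term is C(10,j)·(-3w)^j·(-4)^(10-j); the w^7 term has j = 7.
C(10,7) = 120.
Coefficient = C(10,7) · (-3)^7 · (-4)^3 = 120 · (-2187) · (-64) = 16796160.

16796160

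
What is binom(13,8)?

1287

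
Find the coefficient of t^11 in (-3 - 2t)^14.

The general term is C(14,j)·(-3)^j·(-2t)^(14-j); the t^11 term has j = 3.
C(14,3) = 364.
Coefficient = C(14,3) · (-3)^3 · (-2)^11 = 364 · (-27) · (-2048) = 20127744.

20127744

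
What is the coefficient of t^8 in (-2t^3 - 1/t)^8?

1120

General term: C(8,j)·(-2t^3)^j·(-1/t)^(8-j), with t-exponent 3j − 1(8−j) = 4j − 8.
Set 4j − 8 = 8: j = 4.
C(8,4) = 70; (-2)^4 = 16; (-1)^4 = 1.
Coefficient = 70 · 16 · 1 = 1120.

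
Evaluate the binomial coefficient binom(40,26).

23206929840

C(40,26) = C(40,14) by symmetry.
C(40,14) = (40·39·38·37·36·35·34·33·32·31·30·29·28·27) / 14! = 2023140487449489408000 / 87178291200 = 23206929840.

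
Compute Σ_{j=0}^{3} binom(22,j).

1794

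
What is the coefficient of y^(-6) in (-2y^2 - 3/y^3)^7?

-22680

General term: C(7,j)·(-2y^2)^j·(-3/y^3)^(7-j), with y-exponent 2j − 3(7−j) = 5j − 21.
Set 5j − 21 = -6: j = 3.
C(7,3) = 35; (-2)^3 = -8; (-3)^4 = 81.
Coefficient = 35 · (-8) · 81 = -22680.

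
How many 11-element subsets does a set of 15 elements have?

1365

C(15,11) = C(15,4) by symmetry.
C(15,4) = (15·14·13·12) / 4! = 32760 / 24 = 1365.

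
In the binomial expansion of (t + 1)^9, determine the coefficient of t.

9

The general term is C(9,j)·(t)^j·(1)^(9-j); the t^1 term has j = 1.
C(9,1) = 9.
Coefficient = C(9,1) = 9.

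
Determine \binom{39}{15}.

25140840660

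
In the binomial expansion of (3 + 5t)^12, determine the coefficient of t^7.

15035625000

The general term is C(12,j)·(3)^j·(5t)^(12-j); the t^7 term has j = 5.
C(12,5) = 792.
Coefficient = C(12,5) · 3^5 · 5^7 = 792 · 243 · 78125 = 15035625000.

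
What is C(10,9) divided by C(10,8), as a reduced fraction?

2/9

C(n,k+1)/C(n,k) = (n−k)/(k+1) = (10−8)/(8+1) = 2/9.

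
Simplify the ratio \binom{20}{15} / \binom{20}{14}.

C(n,k+1)/C(n,k) = (n−k)/(k+1) = (20−14)/(14+1) = 6/15 = 2/5.

2/5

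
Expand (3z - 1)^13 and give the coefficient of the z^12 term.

The general term is C(13,j)·(3z)^j·(-1)^(13-j); the z^12 term has j = 12.
C(13,12) = 13.
Coefficient = C(13,12) · 3^12 · (-1)^1 = 13 · 531441 · (-1) = -6908733.

-6908733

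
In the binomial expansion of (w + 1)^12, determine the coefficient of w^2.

66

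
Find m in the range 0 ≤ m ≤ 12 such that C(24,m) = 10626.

4

C(24,m) increases on 0 ≤ m ≤ 12. C(24,3) = 2024 and C(24,4) = 10626, so m = 4.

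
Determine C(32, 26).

906192

C(32,26) = C(32,6) by symmetry.
C(32,6) = (32·31·30·29·28·27) / 6! = 652458240 / 720 = 906192.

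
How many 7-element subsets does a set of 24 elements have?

C(24,7) = (24·23·22·21·20·19·18) / 7! = 1744364160 / 5040 = 346104.

346104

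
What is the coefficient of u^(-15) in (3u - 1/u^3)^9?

2268

General term: C(9,j)·(3u)^j·(-1/u^3)^(9-j), with u-exponent 1j − 3(9−j) = 4j − 27.
Set 4j − 27 = -15: j = 3.
C(9,3) = 84; 3^3 = 27; (-1)^6 = 1.
Coefficient = 84 · 27 · 1 = 2268.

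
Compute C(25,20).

C(25,20) = C(25,5) by symmetry.
C(25,5) = (25·24·23·22·21) / 5! = 6375600 / 120 = 53130.

53130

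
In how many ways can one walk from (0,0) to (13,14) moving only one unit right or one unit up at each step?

20058300

Each path is a sequence of 27 steps with 13 rights: C(27,13) = 20058300.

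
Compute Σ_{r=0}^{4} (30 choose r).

31931

1 + 30 + 435 + 4060 + 27405 = 31931.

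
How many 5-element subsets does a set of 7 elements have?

21

C(7,5) = C(7,2) by symmetry.
C(7,2) = (7·6) / 2! = 42 / 2 = 21.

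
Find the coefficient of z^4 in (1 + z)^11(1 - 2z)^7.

Coefficient of z^4 = Σ_{j} C(11,j)·1^j·C(7,4-j)·(-2)^(4-j) for j from 0 to 4.
= 560 + (-3080) + 4620 + (-2310) + 330 = 120.

120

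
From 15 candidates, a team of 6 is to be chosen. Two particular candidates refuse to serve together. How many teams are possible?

All 6-subsets: C(15,6) = 5005. Those containing both fixed elements: C(13,4) = 715.
5005 − 715 = 4290.

4290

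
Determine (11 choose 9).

55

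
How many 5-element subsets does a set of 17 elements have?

6188

C(17,5) = (17·16·15·14·13) / 5! = 742560 / 120 = 6188.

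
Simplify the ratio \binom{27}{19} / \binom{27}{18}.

C(n,k+1)/C(n,k) = (n−k)/(k+1) = (27−18)/(18+1) = 9/19.

9/19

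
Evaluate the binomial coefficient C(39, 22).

51021117810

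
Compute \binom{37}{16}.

12875774670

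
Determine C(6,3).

C(6,3) = (6·5·4) / 3! = 120 / 6 = 20.

20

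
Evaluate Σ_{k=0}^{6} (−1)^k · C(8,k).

The partial alternating sum Σ_{k=0}^{6} (−1)^k C(8,k) = (−1)^6 C(7,6) = 7.

7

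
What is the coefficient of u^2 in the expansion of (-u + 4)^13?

The general term is C(13,j)·(-u)^j·(4)^(13-j); the u^2 term has j = 2.
C(13,2) = 78.
Coefficient = C(13,2) · 4^11 = 78 · 4194304 = 327155712.

327155712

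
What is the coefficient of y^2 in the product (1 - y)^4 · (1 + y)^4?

-4

Coefficient of y^2 = Σ_{j} C(4,j)·(-1)^j·C(4,2-j)·1^(2-j) for j from 0 to 2.
= 6 + (-16) + 6 = -4.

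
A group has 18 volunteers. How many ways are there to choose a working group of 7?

This is C(18,7) = 31824.

31824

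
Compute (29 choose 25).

23751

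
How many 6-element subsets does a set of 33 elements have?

1107568

C(33,6) = (33·32·31·30·29·28) / 6! = 797448960 / 720 = 1107568.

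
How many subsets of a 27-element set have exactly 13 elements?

20058300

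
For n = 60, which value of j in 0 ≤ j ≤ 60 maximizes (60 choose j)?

30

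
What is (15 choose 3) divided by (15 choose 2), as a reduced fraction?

C(n,k+1)/C(n,k) = (n−k)/(k+1) = (15−2)/(2+1) = 13/3.

13/3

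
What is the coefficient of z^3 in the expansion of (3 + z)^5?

The general term is C(5,j)·(3)^j·(z)^(5-j); the z^3 term has j = 2.
C(5,2) = 10.
Coefficient = C(5,2) · 3^2 = 10 · 9 = 90.

90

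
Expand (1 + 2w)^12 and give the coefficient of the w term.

24

The general term is C(12,j)·(1)^j·(2w)^(12-j); the w^1 term has j = 11.
C(12,11) = 12.
Coefficient = C(12,11) · 2^1 = 12 · 2 = 24.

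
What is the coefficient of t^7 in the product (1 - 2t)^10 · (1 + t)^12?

2568

Coefficient of t^7 = Σ_{j} C(10,j)·(-2)^j·C(12,7-j)·1^(7-j) for j from 0 to 7.
= 792 + (-18480) + 142560 + (-475200) + 739200 + (-532224) + 161280 + (-15360) = 2568.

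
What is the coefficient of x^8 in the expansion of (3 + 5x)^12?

The general term is C(12,j)·(3)^j·(5x)^(12-j); the x^8 term has j = 4.
C(12,4) = 495.
Coefficient = C(12,4) · 3^4 · 5^8 = 495 · 81 · 390625 = 15662109375.

15662109375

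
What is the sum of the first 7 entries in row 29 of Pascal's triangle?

1 + 29 + 406 + 3654 + 23751 + 118755 + 475020 = 621616.

621616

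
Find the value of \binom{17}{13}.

C(17,13) = C(17,4) by symmetry.
C(17,4) = (17·16·15·14) / 4! = 57120 / 24 = 2380.

2380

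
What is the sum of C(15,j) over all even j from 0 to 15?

Even-j terms of row 15 sum to 2^14 = 16384.

16384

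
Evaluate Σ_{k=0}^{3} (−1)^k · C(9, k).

-56

The partial alternating sum Σ_{k=0}^{3} (−1)^k C(9,k) = (−1)^3 C(8,3) = -56.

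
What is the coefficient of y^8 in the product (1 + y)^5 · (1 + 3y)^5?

Coefficient of y^8 = Σ_{j} C(5,j)·1^j·C(5,8-j)·3^(8-j) for j from 3 to 5.
= 2430 + 2025 + 270 = 4725.

4725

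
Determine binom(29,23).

475020

C(29,23) = C(29,6) by symmetry.
C(29,6) = (29·28·27·26·25·24) / 6! = 342014400 / 720 = 475020.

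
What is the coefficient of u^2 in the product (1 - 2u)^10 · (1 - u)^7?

Coefficient of u^2 = Σ_{j} C(10,j)·(-2)^j·C(7,2-j)·(-1)^(2-j) for j from 0 to 2.
= 21 + 140 + 180 = 341.

341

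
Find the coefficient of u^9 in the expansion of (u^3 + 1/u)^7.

35

General term: C(7,j)·(u^3)^j·(1/u)^(7-j), with u-exponent 3j − 1(7−j) = 4j − 7.
Set 4j − 7 = 9: j = 4.
C(7,4) = 35; 1^4 = 1; 1^3 = 1.
Coefficient = 35 · 1 · 1 = 35.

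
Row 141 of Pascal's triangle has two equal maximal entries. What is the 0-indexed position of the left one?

For odd n = 141, C(141,m) peaks at m = (n−1)/2 and (n+1)/2; the lower is 70.

70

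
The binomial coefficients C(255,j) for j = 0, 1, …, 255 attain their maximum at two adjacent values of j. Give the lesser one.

For odd n = 255, C(255,j) peaks at j = (n−1)/2 and (n+1)/2; the lesser is 127.

127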